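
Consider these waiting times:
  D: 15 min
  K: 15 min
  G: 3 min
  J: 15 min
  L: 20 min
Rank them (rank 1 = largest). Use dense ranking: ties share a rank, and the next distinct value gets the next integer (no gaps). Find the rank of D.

2

Sorted (descending): 20, 15, 15, 15, 3
The 3 values of 15 share dense rank 2.
Remaining distinct values take the next consecutive integers.
D has value 15 min → rank 2.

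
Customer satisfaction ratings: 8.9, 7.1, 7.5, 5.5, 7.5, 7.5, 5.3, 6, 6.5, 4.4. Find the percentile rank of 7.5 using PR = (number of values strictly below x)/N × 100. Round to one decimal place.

N = 10.
Strictly below 7.5: 6. Equal to 7.5: 3.
PR = 6/10 × 100 = 60.0

60.0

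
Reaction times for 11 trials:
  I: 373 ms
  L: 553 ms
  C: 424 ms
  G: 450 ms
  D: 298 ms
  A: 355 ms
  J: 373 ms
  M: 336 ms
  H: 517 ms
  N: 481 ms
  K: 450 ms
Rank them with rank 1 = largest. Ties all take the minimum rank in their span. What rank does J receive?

Sorted (descending): 553, 517, 481, 450, 450, 424, 373, 373, 355, 336, 298
The 2 values of 450 occupy positions 4–5 → each gets rank 4.
The 2 values of 373 occupy positions 7–8 → each gets rank 7.
J has value 373 ms → rank 7.

7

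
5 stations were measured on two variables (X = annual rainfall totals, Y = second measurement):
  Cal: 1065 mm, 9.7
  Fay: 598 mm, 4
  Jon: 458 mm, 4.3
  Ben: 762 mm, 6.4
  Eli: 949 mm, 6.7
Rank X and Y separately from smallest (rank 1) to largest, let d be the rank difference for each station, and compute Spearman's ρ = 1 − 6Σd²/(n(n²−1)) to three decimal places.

Ranks of variable 1: 5, 2, 1, 3, 4
Ranks of variable 2: 5, 1, 2, 3, 4
d = r₁ − r₂: 0, 1, -1, 0, 0
d²: 0, 1, 1, 0, 0; Σd² = 2
ρ = 1 − 6·2/(5·24) = 1 − 12/120 = 0.900

0.900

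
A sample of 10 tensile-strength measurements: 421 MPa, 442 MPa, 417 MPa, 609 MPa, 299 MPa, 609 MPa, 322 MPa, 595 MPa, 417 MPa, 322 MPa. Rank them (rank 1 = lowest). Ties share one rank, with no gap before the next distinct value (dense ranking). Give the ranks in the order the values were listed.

4, 5, 3, 7, 1, 7, 2, 6, 3, 2

Sorted (ascending): 299, 322, 322, 417, 417, 421, 442, 595, 609, 609
The 2 values of 322 share dense rank 2.
The 2 values of 417 share dense rank 3.
The 2 values of 609 share dense rank 7.
Remaining distinct values take the next consecutive integers.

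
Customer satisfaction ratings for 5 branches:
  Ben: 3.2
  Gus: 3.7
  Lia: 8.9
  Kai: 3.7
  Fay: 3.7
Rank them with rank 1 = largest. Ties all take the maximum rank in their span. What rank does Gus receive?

4

Sorted (descending): 8.9, 3.7, 3.7, 3.7, 3.2
The 3 values of 3.7 occupy positions 2–4 → each gets rank 4.
Gus has value 3.7 → rank 4.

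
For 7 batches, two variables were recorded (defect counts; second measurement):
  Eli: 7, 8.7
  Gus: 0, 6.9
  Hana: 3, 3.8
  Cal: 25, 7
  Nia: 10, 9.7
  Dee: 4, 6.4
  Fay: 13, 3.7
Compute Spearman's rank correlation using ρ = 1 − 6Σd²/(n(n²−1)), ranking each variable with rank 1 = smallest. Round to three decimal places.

0.179

Ranks of variable 1: 4, 1, 2, 7, 5, 3, 6
Ranks of variable 2: 6, 4, 2, 5, 7, 3, 1
d = r₁ − r₂: -2, -3, 0, 2, -2, 0, 5
d²: 4, 9, 0, 4, 4, 0, 25; Σd² = 46
ρ = 1 − 6·46/(7·48) = 1 − 276/336 = 0.179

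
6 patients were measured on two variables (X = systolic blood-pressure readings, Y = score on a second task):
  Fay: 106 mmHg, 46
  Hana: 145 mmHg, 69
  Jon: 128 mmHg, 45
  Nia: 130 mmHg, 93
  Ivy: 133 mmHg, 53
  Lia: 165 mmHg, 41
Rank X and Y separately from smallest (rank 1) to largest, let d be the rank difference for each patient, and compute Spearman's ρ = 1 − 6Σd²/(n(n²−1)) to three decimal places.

-0.086

Ranks of variable 1: 1, 5, 2, 3, 4, 6
Ranks of variable 2: 3, 5, 2, 6, 4, 1
d = r₁ − r₂: -2, 0, 0, -3, 0, 5
d²: 4, 0, 0, 9, 0, 25; Σd² = 38
ρ = 1 − 6·38/(6·35) = 1 − 228/210 = -0.086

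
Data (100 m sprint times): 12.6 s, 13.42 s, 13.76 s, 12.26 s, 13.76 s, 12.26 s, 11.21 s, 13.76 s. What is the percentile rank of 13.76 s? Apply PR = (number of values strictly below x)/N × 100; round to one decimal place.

N = 8.
Strictly below 13.76: 5. Equal to 13.76: 3.
PR = 5/8 × 100 = 62.5

62.5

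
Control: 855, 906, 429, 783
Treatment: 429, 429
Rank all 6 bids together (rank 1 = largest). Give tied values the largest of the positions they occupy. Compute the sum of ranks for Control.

Sorted (descending): 906, 855, 783, 429, 429, 429
The 3 values of 429 occupy positions 4–6 → each gets rank 6.
Control values → pooled ranks: 855→2, 906→1, 429→6, 783→3
Rank sum = 2 + 1 + 6 + 3 = 12

12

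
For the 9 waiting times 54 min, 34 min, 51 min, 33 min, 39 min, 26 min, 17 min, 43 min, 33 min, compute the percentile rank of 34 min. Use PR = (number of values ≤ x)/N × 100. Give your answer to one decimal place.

55.6

N = 9.
Strictly below 34: 4. Equal to 34: 1.
PR = 5/9 × 100 = 55.6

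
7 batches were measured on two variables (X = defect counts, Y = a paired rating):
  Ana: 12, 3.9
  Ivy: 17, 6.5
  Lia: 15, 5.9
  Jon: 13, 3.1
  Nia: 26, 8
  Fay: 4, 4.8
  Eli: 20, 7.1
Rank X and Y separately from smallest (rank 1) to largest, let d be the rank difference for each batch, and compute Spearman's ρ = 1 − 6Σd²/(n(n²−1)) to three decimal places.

0.857

Ranks of variable 1: 2, 5, 4, 3, 7, 1, 6
Ranks of variable 2: 2, 5, 4, 1, 7, 3, 6
d = r₁ − r₂: 0, 0, 0, 2, 0, -2, 0
d²: 0, 0, 0, 4, 0, 4, 0; Σd² = 8
ρ = 1 − 6·8/(7·48) = 1 − 48/336 = 0.857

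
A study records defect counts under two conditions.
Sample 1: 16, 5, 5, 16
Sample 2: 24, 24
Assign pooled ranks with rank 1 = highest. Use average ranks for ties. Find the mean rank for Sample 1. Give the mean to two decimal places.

4.50

Sorted (descending): 24, 24, 16, 16, 5, 5
The 2 values of 24 occupy positions 1–2 → average rank (1+2)/2 = 1.5.
The 2 values of 16 occupy positions 3–4 → average rank (3+4)/2 = 3.5.
The 2 values of 5 occupy positions 5–6 → average rank (5+6)/2 = 5.5.
Sample 1 values → pooled ranks: 16→3.5, 5→5.5, 5→5.5, 16→3.5
Mean rank = (3.5 + 5.5 + 5.5 + 3.5) / 4 = 4.50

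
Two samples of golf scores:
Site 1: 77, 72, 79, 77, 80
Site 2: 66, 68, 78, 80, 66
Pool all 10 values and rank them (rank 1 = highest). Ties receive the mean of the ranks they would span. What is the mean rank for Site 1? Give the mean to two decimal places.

Sorted (descending): 80, 80, 79, 78, 77, 77, 72, 68, 66, 66
The 2 values of 80 occupy positions 1–2 → average rank (1+2)/2 = 1.5.
The 2 values of 77 occupy positions 5–6 → average rank (5+6)/2 = 5.5.
The 2 values of 66 occupy positions 9–10 → average rank (9+10)/2 = 9.5.
Site 1 values → pooled ranks: 77→5.5, 72→7, 79→3, 77→5.5, 80→1.5
Mean rank = (5.5 + 7 + 3 + 5.5 + 1.5) / 5 = 4.50

4.50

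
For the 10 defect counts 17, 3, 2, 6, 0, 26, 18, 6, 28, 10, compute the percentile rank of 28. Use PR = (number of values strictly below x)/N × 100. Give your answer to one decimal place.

N = 10.
Strictly below 28: 9. Equal to 28: 1.
PR = 9/10 × 100 = 90.0

90.0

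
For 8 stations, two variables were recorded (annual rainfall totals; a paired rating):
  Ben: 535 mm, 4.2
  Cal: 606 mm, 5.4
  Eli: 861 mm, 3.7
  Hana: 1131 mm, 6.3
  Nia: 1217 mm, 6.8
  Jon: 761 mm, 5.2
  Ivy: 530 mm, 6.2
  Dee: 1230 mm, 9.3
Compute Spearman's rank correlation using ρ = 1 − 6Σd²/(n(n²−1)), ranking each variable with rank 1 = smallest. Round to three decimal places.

Ranks of variable 1: 2, 3, 5, 6, 7, 4, 1, 8
Ranks of variable 2: 2, 4, 1, 6, 7, 3, 5, 8
d = r₁ − r₂: 0, -1, 4, 0, 0, 1, -4, 0
d²: 0, 1, 16, 0, 0, 1, 16, 0; Σd² = 34
ρ = 1 − 6·34/(8·63) = 1 − 204/504 = 0.595

0.595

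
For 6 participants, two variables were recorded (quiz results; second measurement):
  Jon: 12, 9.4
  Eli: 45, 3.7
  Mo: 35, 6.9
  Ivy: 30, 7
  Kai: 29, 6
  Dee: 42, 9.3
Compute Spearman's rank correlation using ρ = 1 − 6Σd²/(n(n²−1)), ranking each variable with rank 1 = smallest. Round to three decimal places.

-0.486

Ranks of variable 1: 1, 6, 4, 3, 2, 5
Ranks of variable 2: 6, 1, 3, 4, 2, 5
d = r₁ − r₂: -5, 5, 1, -1, 0, 0
d²: 25, 25, 1, 1, 0, 0; Σd² = 52
ρ = 1 − 6·52/(6·35) = 1 − 312/210 = -0.486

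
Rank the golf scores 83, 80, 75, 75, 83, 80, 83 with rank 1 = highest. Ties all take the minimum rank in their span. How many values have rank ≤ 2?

Sorted (descending): 83, 83, 83, 80, 80, 75, 75
The 3 values of 83 occupy positions 1–3 → each gets rank 1.
The 2 values of 80 occupy positions 4–5 → each gets rank 4.
The 2 values of 75 occupy positions 6–7 → each gets rank 6.
Ranks ≤ 2: {1, 1, 1} → 3 values.

3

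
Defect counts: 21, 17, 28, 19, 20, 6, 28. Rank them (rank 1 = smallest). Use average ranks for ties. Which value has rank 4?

20

Sorted (ascending): 6, 17, 19, 20, 21, 28, 28
The 2 values of 28 occupy positions 6–7 → average rank (6+7)/2 = 6.5.
Rank 4 → value 20.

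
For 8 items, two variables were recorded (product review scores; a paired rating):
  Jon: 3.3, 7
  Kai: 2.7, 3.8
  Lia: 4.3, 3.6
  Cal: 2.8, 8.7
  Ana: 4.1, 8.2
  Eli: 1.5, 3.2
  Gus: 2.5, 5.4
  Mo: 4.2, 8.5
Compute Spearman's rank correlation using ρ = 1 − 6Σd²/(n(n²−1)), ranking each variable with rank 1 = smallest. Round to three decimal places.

Ranks of variable 1: 5, 3, 8, 4, 6, 1, 2, 7
Ranks of variable 2: 5, 3, 2, 8, 6, 1, 4, 7
d = r₁ − r₂: 0, 0, 6, -4, 0, 0, -2, 0
d²: 0, 0, 36, 16, 0, 0, 4, 0; Σd² = 56
ρ = 1 − 6·56/(8·63) = 1 − 336/504 = 0.333

0.333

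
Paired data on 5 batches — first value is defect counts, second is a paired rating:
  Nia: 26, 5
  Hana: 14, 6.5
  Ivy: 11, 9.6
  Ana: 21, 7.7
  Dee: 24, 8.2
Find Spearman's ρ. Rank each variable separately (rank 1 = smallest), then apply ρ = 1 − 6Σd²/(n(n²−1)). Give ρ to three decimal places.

Ranks of variable 1: 5, 2, 1, 3, 4
Ranks of variable 2: 1, 2, 5, 3, 4
d = r₁ − r₂: 4, 0, -4, 0, 0
d²: 16, 0, 16, 0, 0; Σd² = 32
ρ = 1 − 6·32/(5·24) = 1 − 192/120 = -0.600

-0.600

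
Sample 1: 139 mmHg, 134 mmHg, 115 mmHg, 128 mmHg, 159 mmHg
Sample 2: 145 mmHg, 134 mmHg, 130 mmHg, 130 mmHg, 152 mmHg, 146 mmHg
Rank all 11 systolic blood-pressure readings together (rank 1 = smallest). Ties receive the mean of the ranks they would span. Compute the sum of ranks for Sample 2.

Sorted (ascending): 115, 128, 130, 130, 134, 134, 139, 145, 146, 152, 159
The 2 values of 130 occupy positions 3–4 → average rank (3+4)/2 = 3.5.
The 2 values of 134 occupy positions 5–6 → average rank (5+6)/2 = 5.5.
Sample 2 values → pooled ranks: 145→8, 134→5.5, 130→3.5, 130→3.5, 152→10, 146→9
Rank sum = 8 + 5.5 + 3.5 + 3.5 + 10 + 9 = 39.5

39.5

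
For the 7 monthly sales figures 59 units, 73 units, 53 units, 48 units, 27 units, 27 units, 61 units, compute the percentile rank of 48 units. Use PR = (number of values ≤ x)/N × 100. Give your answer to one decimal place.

42.9

N = 7.
Strictly below 48: 2. Equal to 48: 1.
PR = 3/7 × 100 = 42.9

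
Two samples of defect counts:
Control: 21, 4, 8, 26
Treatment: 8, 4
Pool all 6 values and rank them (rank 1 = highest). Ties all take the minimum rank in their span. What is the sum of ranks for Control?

Sorted (descending): 26, 21, 8, 8, 4, 4
The 2 values of 8 occupy positions 3–4 → each gets rank 3.
The 2 values of 4 occupy positions 5–6 → each gets rank 5.
Control values → pooled ranks: 21→2, 4→5, 8→3, 26→1
Rank sum = 2 + 5 + 3 + 1 = 11

11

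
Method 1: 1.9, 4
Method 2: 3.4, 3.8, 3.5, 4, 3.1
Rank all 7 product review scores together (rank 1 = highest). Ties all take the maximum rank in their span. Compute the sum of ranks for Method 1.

9

Sorted (descending): 4, 4, 3.8, 3.5, 3.4, 3.1, 1.9
The 2 values of 4 occupy positions 1–2 → each gets rank 2.
Method 1 values → pooled ranks: 1.9→7, 4→2
Rank sum = 7 + 2 = 9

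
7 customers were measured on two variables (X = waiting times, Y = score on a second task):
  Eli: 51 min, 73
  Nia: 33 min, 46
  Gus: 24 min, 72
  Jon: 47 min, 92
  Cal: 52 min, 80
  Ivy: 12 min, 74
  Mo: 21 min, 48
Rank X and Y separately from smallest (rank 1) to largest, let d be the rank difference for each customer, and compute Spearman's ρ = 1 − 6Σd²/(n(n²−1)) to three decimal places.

Ranks of variable 1: 6, 4, 3, 5, 7, 1, 2
Ranks of variable 2: 4, 1, 3, 7, 6, 5, 2
d = r₁ − r₂: 2, 3, 0, -2, 1, -4, 0
d²: 4, 9, 0, 4, 1, 16, 0; Σd² = 34
ρ = 1 − 6·34/(7·48) = 1 − 204/336 = 0.393

0.393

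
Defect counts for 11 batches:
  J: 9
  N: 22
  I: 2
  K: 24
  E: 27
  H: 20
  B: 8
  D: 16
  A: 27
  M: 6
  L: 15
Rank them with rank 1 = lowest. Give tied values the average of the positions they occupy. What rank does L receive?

5

Sorted (ascending): 2, 6, 8, 9, 15, 16, 20, 22, 24, 27, 27
The 2 values of 27 occupy positions 10–11 → average rank (10+11)/2 = 10.5.
L has value 15 → rank 5.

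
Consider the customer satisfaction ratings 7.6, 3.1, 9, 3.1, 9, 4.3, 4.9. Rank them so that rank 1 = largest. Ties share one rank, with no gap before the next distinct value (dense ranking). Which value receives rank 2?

Sorted (descending): 9, 9, 7.6, 4.9, 4.3, 3.1, 3.1
The 2 values of 9 share dense rank 1.
The 2 values of 3.1 share dense rank 5.
Remaining distinct values take the next consecutive integers.
Rank 2 → value 7.6.

7.6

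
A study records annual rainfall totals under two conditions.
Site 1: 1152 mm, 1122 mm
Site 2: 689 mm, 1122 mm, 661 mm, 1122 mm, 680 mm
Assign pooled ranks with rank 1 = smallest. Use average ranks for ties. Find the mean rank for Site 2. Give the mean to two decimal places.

3.20

Sorted (ascending): 661, 680, 689, 1122, 1122, 1122, 1152
The 3 values of 1122 occupy positions 4–6 → average rank 5.
Site 2 values → pooled ranks: 689→3, 1122→5, 661→1, 1122→5, 680→2
Mean rank = (3 + 5 + 1 + 5 + 2) / 5 = 3.20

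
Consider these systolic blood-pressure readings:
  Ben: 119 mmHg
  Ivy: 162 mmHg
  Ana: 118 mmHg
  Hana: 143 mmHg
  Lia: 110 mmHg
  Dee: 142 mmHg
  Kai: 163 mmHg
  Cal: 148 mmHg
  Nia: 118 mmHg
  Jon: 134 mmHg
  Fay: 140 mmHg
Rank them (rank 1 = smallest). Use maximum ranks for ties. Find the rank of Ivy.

Sorted (ascending): 110, 118, 118, 119, 134, 140, 142, 143, 148, 162, 163
The 2 values of 118 occupy positions 2–3 → each gets rank 3.
Ivy has value 162 mmHg → rank 10.

10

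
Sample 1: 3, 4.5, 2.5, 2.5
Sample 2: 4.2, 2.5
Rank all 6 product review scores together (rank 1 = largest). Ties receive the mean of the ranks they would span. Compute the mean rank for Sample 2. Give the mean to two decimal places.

Sorted (descending): 4.5, 4.2, 3, 2.5, 2.5, 2.5
The 3 values of 2.5 occupy positions 4–6 → average rank 5.
Sample 2 values → pooled ranks: 4.2→2, 2.5→5
Mean rank = (2 + 5) / 2 = 3.50

3.50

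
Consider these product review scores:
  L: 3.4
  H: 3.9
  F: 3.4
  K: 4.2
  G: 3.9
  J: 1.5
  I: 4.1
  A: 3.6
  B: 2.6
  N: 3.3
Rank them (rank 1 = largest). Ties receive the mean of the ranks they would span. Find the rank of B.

Sorted (descending): 4.2, 4.1, 3.9, 3.9, 3.6, 3.4, 3.4, 3.3, 2.6, 1.5
The 2 values of 3.9 occupy positions 3–4 → average rank (3+4)/2 = 3.5.
The 2 values of 3.4 occupy positions 6–7 → average rank (6+7)/2 = 6.5.
B has value 2.6 → rank 9.

9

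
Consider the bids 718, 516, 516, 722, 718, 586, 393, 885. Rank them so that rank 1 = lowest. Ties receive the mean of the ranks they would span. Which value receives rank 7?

Sorted (ascending): 393, 516, 516, 586, 718, 718, 722, 885
The 2 values of 516 occupy positions 2–3 → average rank (2+3)/2 = 2.5.
The 2 values of 718 occupy positions 5–6 → average rank (5+6)/2 = 5.5.
Rank 7 → value 722.

722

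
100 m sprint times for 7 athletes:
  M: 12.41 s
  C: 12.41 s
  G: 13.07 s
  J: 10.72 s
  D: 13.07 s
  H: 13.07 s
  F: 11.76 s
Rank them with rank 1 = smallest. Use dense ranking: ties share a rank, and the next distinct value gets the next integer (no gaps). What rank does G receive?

4

Sorted (ascending): 10.72, 11.76, 12.41, 12.41, 13.07, 13.07, 13.07
The 2 values of 12.41 share dense rank 3.
The 3 values of 13.07 share dense rank 4.
Remaining distinct values take the next consecutive integers.
G has value 13.07 s → rank 4.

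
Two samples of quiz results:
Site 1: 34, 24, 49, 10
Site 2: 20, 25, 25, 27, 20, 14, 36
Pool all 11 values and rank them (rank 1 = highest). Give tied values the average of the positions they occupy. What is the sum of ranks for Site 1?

22

Sorted (descending): 49, 36, 34, 27, 25, 25, 24, 20, 20, 14, 10
The 2 values of 25 occupy positions 5–6 → average rank (5+6)/2 = 5.5.
The 2 values of 20 occupy positions 8–9 → average rank (8+9)/2 = 8.5.
Site 1 values → pooled ranks: 34→3, 24→7, 49→1, 10→11
Rank sum = 3 + 7 + 1 + 11 = 22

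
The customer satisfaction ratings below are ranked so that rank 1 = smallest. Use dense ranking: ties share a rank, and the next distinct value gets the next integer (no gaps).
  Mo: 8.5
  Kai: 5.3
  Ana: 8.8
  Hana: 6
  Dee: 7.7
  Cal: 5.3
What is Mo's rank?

4

Sorted (ascending): 5.3, 5.3, 6, 7.7, 8.5, 8.8
The 2 values of 5.3 share dense rank 1.
Remaining distinct values take the next consecutive integers.
Mo has value 8.5 → rank 4.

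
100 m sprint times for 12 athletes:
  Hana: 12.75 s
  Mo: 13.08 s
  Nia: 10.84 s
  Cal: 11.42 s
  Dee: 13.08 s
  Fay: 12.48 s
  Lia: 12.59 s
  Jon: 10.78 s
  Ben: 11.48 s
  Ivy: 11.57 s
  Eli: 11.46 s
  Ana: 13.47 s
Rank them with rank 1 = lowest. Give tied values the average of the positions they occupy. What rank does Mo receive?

10.5

Sorted (ascending): 10.78, 10.84, 11.42, 11.46, 11.48, 11.57, 12.48, 12.59, 12.75, 13.08, 13.08, 13.47
The 2 values of 13.08 occupy positions 10–11 → average rank (10+11)/2 = 10.5.
Mo has value 13.08 s → rank 10.5.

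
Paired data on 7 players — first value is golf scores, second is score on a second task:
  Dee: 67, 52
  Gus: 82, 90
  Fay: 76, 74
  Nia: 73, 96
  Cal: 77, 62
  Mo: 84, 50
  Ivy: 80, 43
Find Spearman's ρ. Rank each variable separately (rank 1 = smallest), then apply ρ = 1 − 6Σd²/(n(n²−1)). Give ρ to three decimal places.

-0.321

Ranks of variable 1: 1, 6, 3, 2, 4, 7, 5
Ranks of variable 2: 3, 6, 5, 7, 4, 2, 1
d = r₁ − r₂: -2, 0, -2, -5, 0, 5, 4
d²: 4, 0, 4, 25, 0, 25, 16; Σd² = 74
ρ = 1 − 6·74/(7·48) = 1 − 444/336 = -0.321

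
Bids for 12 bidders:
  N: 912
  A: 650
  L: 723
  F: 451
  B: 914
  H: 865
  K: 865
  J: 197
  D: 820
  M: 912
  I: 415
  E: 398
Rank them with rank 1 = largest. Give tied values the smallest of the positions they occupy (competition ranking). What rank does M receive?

Sorted (descending): 914, 912, 912, 865, 865, 820, 723, 650, 451, 415, 398, 197
The 2 values of 912 occupy positions 2–3 → each gets rank 2.
The 2 values of 865 occupy positions 4–5 → each gets rank 4.
M has value 912 → rank 2.

2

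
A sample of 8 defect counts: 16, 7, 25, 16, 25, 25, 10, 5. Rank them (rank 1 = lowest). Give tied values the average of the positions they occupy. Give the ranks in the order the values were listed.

Sorted (ascending): 5, 7, 10, 16, 16, 25, 25, 25
The 2 values of 16 occupy positions 4–5 → average rank (4+5)/2 = 4.5.
The 3 values of 25 occupy positions 6–8 → average rank 7.

4.5, 2, 7, 4.5, 7, 7, 3, 1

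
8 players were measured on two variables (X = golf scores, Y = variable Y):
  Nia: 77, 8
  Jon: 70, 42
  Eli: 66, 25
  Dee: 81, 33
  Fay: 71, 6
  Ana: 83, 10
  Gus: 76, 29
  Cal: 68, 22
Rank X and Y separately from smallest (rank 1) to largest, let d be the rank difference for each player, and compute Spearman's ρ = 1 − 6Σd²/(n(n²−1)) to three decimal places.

-0.143

Ranks of variable 1: 6, 3, 1, 7, 4, 8, 5, 2
Ranks of variable 2: 2, 8, 5, 7, 1, 3, 6, 4
d = r₁ − r₂: 4, -5, -4, 0, 3, 5, -1, -2
d²: 16, 25, 16, 0, 9, 25, 1, 4; Σd² = 96
ρ = 1 − 6·96/(8·63) = 1 − 576/504 = -0.143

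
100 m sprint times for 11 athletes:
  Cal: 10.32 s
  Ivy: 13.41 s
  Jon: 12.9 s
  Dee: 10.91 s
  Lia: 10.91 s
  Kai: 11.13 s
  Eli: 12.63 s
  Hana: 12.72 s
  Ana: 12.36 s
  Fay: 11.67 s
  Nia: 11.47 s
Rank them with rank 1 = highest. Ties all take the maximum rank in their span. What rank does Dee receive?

10

Sorted (descending): 13.41, 12.9, 12.72, 12.63, 12.36, 11.67, 11.47, 11.13, 10.91, 10.91, 10.32
The 2 values of 10.91 occupy positions 9–10 → each gets rank 10.
Dee has value 10.91 s → rank 10.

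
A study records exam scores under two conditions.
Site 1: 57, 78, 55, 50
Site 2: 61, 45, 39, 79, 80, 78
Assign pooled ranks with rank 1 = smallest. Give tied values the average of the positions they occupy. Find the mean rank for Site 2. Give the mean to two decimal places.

5.92

Sorted (ascending): 39, 45, 50, 55, 57, 61, 78, 78, 79, 80
The 2 values of 78 occupy positions 7–8 → average rank (7+8)/2 = 7.5.
Site 2 values → pooled ranks: 61→6, 45→2, 39→1, 79→9, 80→10, 78→7.5
Mean rank = (6 + 2 + 1 + 9 + 10 + 7.5) / 6 = 5.92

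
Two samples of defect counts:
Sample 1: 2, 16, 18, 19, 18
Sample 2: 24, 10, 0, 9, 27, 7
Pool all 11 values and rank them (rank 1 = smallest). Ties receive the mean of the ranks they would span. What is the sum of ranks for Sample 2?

Sorted (ascending): 0, 2, 7, 9, 10, 16, 18, 18, 19, 24, 27
The 2 values of 18 occupy positions 7–8 → average rank (7+8)/2 = 7.5.
Sample 2 values → pooled ranks: 24→10, 10→5, 0→1, 9→4, 27→11, 7→3
Rank sum = 10 + 5 + 1 + 4 + 11 + 3 = 34

34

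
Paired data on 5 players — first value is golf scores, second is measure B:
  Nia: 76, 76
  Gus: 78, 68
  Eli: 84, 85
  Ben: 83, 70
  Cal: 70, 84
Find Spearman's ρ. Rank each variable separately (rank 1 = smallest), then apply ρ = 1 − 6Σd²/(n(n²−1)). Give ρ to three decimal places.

Ranks of variable 1: 2, 3, 5, 4, 1
Ranks of variable 2: 3, 1, 5, 2, 4
d = r₁ − r₂: -1, 2, 0, 2, -3
d²: 1, 4, 0, 4, 9; Σd² = 18
ρ = 1 − 6·18/(5·24) = 1 − 108/120 = 0.100

0.100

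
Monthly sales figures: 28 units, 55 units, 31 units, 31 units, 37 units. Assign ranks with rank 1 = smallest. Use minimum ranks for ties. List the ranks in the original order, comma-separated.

Sorted (ascending): 28, 31, 31, 37, 55
The 2 values of 31 occupy positions 2–3 → each gets rank 2.

1, 5, 2, 2, 4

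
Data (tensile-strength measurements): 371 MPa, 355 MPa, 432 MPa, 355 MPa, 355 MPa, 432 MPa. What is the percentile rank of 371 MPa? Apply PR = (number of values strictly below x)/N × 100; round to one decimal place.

N = 6.
Strictly below 371: 3. Equal to 371: 1.
PR = 3/6 × 100 = 50.0

50.0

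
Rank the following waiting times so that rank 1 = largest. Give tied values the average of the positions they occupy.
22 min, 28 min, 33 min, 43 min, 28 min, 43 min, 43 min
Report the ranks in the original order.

Sorted (descending): 43, 43, 43, 33, 28, 28, 22
The 3 values of 43 occupy positions 1–3 → average rank 2.
The 2 values of 28 occupy positions 5–6 → average rank (5+6)/2 = 5.5.

7, 5.5, 4, 2, 5.5, 2, 2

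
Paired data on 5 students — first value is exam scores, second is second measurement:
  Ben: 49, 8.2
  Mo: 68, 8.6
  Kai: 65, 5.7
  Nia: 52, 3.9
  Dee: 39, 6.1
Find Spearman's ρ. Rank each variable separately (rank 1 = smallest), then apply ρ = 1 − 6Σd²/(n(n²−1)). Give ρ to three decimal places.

Ranks of variable 1: 2, 5, 4, 3, 1
Ranks of variable 2: 4, 5, 2, 1, 3
d = r₁ − r₂: -2, 0, 2, 2, -2
d²: 4, 0, 4, 4, 4; Σd² = 16
ρ = 1 − 6·16/(5·24) = 1 − 96/120 = 0.200

0.200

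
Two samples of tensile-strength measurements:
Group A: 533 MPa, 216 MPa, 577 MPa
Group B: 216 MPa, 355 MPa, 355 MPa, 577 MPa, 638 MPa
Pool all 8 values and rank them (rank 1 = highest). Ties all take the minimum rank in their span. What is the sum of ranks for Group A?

Sorted (descending): 638, 577, 577, 533, 355, 355, 216, 216
The 2 values of 577 occupy positions 2–3 → each gets rank 2.
The 2 values of 355 occupy positions 5–6 → each gets rank 5.
The 2 values of 216 occupy positions 7–8 → each gets rank 7.
Group A values → pooled ranks: 533→4, 216→7, 577→2
Rank sum = 4 + 7 + 2 = 13

13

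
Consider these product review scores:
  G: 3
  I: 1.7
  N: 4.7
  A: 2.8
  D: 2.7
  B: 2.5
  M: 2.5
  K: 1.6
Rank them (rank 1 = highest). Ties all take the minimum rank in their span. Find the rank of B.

Sorted (descending): 4.7, 3, 2.8, 2.7, 2.5, 2.5, 1.7, 1.6
The 2 values of 2.5 occupy positions 5–6 → each gets rank 5.
B has value 2.5 → rank 5.

5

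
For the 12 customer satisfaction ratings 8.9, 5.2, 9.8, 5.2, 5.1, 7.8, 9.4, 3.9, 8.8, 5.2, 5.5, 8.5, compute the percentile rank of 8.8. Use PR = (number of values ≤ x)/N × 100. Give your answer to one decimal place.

N = 12.
Strictly below 8.8: 8. Equal to 8.8: 1.
PR = 9/12 × 100 = 75.0

75.0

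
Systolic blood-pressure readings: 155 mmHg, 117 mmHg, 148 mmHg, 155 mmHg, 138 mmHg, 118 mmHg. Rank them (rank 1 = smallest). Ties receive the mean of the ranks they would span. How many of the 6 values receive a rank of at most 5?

4

Sorted (ascending): 117, 118, 138, 148, 155, 155
The 2 values of 155 occupy positions 5–6 → average rank (5+6)/2 = 5.5.
Ranks ≤ 5: {1, 2, 3, 4} → 4 values.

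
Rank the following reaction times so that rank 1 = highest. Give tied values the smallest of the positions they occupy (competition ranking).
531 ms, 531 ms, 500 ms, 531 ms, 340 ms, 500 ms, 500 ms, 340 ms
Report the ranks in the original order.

1, 1, 4, 1, 7, 4, 4, 7

Sorted (descending): 531, 531, 531, 500, 500, 500, 340, 340
The 3 values of 531 occupy positions 1–3 → each gets rank 1.
The 3 values of 500 occupy positions 4–6 → each gets rank 4.
The 2 values of 340 occupy positions 7–8 → each gets rank 7.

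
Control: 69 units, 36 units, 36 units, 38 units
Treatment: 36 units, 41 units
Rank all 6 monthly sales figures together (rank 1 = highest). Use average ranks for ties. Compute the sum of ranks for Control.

Sorted (descending): 69, 41, 38, 36, 36, 36
The 3 values of 36 occupy positions 4–6 → average rank 5.
Control values → pooled ranks: 69→1, 36→5, 36→5, 38→3
Rank sum = 1 + 5 + 5 + 3 = 14

14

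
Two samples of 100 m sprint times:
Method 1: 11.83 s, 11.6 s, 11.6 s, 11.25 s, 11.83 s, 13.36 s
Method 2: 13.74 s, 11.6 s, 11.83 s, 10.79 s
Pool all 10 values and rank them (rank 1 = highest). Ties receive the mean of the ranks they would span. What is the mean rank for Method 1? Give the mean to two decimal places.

Sorted (descending): 13.74, 13.36, 11.83, 11.83, 11.83, 11.6, 11.6, 11.6, 11.25, 10.79
The 3 values of 11.83 occupy positions 3–5 → average rank 4.
The 3 values of 11.6 occupy positions 6–8 → average rank 7.
Method 1 values → pooled ranks: 11.83→4, 11.6→7, 11.6→7, 11.25→9, 11.83→4, 13.36→2
Mean rank = (4 + 7 + 7 + 9 + 4 + 2) / 6 = 5.50

5.50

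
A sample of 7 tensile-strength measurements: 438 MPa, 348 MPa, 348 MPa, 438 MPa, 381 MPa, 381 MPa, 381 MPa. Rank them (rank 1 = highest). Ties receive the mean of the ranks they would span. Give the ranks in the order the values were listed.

1.5, 6.5, 6.5, 1.5, 4, 4, 4

Sorted (descending): 438, 438, 381, 381, 381, 348, 348
The 2 values of 438 occupy positions 1–2 → average rank (1+2)/2 = 1.5.
The 3 values of 381 occupy positions 3–5 → average rank 4.
The 2 values of 348 occupy positions 6–7 → average rank (6+7)/2 = 6.5.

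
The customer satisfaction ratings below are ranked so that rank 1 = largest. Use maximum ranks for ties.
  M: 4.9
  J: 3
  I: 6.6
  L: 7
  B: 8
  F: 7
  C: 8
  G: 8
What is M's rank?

Sorted (descending): 8, 8, 8, 7, 7, 6.6, 4.9, 3
The 3 values of 8 occupy positions 1–3 → each gets rank 3.
The 2 values of 7 occupy positions 4–5 → each gets rank 5.
M has value 4.9 → rank 7.

7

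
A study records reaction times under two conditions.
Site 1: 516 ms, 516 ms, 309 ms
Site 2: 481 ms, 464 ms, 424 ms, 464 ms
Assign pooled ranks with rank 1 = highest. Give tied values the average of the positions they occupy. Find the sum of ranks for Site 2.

Sorted (descending): 516, 516, 481, 464, 464, 424, 309
The 2 values of 516 occupy positions 1–2 → average rank (1+2)/2 = 1.5.
The 2 values of 464 occupy positions 4–5 → average rank (4+5)/2 = 4.5.
Site 2 values → pooled ranks: 481→3, 464→4.5, 424→6, 464→4.5
Rank sum = 3 + 4.5 + 6 + 4.5 = 18

18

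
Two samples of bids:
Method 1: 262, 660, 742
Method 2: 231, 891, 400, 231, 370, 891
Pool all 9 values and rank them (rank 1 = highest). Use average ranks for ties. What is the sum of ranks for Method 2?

Sorted (descending): 891, 891, 742, 660, 400, 370, 262, 231, 231
The 2 values of 891 occupy positions 1–2 → average rank (1+2)/2 = 1.5.
The 2 values of 231 occupy positions 8–9 → average rank (8+9)/2 = 8.5.
Method 2 values → pooled ranks: 231→8.5, 891→1.5, 400→5, 231→8.5, 370→6, 891→1.5
Rank sum = 8.5 + 1.5 + 5 + 8.5 + 6 + 1.5 = 31

31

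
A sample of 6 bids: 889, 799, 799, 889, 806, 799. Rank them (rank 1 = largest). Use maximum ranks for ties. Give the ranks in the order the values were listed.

2, 6, 6, 2, 3, 6

Sorted (descending): 889, 889, 806, 799, 799, 799
The 2 values of 889 occupy positions 1–2 → each gets rank 2.
The 3 values of 799 occupy positions 4–6 → each gets rank 6.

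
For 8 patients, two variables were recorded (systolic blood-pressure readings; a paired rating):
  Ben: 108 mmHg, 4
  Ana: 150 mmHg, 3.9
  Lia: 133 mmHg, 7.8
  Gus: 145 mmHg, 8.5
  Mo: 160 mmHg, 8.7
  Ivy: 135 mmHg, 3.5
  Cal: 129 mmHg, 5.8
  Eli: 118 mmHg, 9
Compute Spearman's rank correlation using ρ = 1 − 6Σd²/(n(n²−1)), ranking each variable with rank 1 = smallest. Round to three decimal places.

0.000

Ranks of variable 1: 1, 7, 4, 6, 8, 5, 3, 2
Ranks of variable 2: 3, 2, 5, 6, 7, 1, 4, 8
d = r₁ − r₂: -2, 5, -1, 0, 1, 4, -1, -6
d²: 4, 25, 1, 0, 1, 16, 1, 36; Σd² = 84
ρ = 1 − 6·84/(8·63) = 1 − 504/504 = 0.000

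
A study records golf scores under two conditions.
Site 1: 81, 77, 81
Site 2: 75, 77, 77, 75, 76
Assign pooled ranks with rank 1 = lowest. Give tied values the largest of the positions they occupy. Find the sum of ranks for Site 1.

Sorted (ascending): 75, 75, 76, 77, 77, 77, 81, 81
The 2 values of 75 occupy positions 1–2 → each gets rank 2.
The 3 values of 77 occupy positions 4–6 → each gets rank 6.
The 2 values of 81 occupy positions 7–8 → each gets rank 8.
Site 1 values → pooled ranks: 81→8, 77→6, 81→8
Rank sum = 8 + 6 + 8 = 22

22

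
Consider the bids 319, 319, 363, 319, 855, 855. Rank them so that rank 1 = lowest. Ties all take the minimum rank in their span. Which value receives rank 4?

363

Sorted (ascending): 319, 319, 319, 363, 855, 855
The 3 values of 319 occupy positions 1–3 → each gets rank 1.
The 2 values of 855 occupy positions 5–6 → each gets rank 5.
Rank 4 → value 363.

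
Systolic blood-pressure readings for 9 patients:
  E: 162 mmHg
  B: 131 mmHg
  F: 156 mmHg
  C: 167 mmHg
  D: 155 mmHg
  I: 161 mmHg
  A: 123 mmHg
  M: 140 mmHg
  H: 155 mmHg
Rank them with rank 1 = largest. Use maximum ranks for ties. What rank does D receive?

Sorted (descending): 167, 162, 161, 156, 155, 155, 140, 131, 123
The 2 values of 155 occupy positions 5–6 → each gets rank 6.
D has value 155 mmHg → rank 6.

6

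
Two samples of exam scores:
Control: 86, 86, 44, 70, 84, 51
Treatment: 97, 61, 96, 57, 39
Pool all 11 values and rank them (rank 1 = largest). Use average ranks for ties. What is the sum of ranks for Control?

37

Sorted (descending): 97, 96, 86, 86, 84, 70, 61, 57, 51, 44, 39
The 2 values of 86 occupy positions 3–4 → average rank (3+4)/2 = 3.5.
Control values → pooled ranks: 86→3.5, 86→3.5, 44→10, 70→6, 84→5, 51→9
Rank sum = 3.5 + 3.5 + 10 + 6 + 5 + 9 = 37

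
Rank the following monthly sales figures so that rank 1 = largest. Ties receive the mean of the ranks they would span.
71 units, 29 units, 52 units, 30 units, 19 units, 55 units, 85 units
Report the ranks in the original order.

Sorted (descending): 85, 71, 55, 52, 30, 29, 19
No ties — each value takes its position as its rank.

2, 6, 4, 5, 7, 3, 1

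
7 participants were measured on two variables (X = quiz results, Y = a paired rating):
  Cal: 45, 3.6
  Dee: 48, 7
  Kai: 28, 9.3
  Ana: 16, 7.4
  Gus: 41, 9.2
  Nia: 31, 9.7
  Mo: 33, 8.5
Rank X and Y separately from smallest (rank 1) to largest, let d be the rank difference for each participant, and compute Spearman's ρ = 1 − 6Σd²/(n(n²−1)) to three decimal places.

-0.536

Ranks of variable 1: 6, 7, 2, 1, 5, 3, 4
Ranks of variable 2: 1, 2, 6, 3, 5, 7, 4
d = r₁ − r₂: 5, 5, -4, -2, 0, -4, 0
d²: 25, 25, 16, 4, 0, 16, 0; Σd² = 86
ρ = 1 − 6·86/(7·48) = 1 − 516/336 = -0.536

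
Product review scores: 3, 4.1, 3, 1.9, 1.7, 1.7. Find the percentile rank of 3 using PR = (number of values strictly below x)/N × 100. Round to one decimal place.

50.0

N = 6.
Strictly below 3: 3. Equal to 3: 2.
PR = 3/6 × 100 = 50.0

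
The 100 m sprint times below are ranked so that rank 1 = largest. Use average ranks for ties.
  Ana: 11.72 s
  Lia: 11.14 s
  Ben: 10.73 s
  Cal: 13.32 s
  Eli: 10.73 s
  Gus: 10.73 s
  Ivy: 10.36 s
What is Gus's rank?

Sorted (descending): 13.32, 11.72, 11.14, 10.73, 10.73, 10.73, 10.36
The 3 values of 10.73 occupy positions 4–6 → average rank 5.
Gus has value 10.73 s → rank 5.

5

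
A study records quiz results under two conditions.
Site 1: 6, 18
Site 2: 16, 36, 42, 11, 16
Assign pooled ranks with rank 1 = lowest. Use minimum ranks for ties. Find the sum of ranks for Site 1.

Sorted (ascending): 6, 11, 16, 16, 18, 36, 42
The 2 values of 16 occupy positions 3–4 → each gets rank 3.
Site 1 values → pooled ranks: 6→1, 18→5
Rank sum = 1 + 5 = 6

6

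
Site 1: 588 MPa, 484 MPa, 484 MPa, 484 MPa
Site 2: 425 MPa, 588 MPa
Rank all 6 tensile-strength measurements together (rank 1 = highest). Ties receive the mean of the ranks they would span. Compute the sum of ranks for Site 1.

13.5

Sorted (descending): 588, 588, 484, 484, 484, 425
The 2 values of 588 occupy positions 1–2 → average rank (1+2)/2 = 1.5.
The 3 values of 484 occupy positions 3–5 → average rank 4.
Site 1 values → pooled ranks: 588→1.5, 484→4, 484→4, 484→4
Rank sum = 1.5 + 4 + 4 + 4 = 13.5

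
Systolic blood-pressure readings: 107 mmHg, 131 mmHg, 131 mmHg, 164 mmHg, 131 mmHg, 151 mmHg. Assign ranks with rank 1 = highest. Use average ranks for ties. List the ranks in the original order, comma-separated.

6, 4, 4, 1, 4, 2

Sorted (descending): 164, 151, 131, 131, 131, 107
The 3 values of 131 occupy positions 3–5 → average rank 4.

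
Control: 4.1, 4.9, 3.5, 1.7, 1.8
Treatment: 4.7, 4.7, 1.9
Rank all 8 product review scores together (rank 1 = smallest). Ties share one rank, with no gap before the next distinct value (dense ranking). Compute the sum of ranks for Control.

19

Sorted (ascending): 1.7, 1.8, 1.9, 3.5, 4.1, 4.7, 4.7, 4.9
The 2 values of 4.7 share dense rank 6.
Remaining distinct values take the next consecutive integers.
Control values → pooled ranks: 4.1→5, 4.9→7, 3.5→4, 1.7→1, 1.8→2
Rank sum = 5 + 7 + 4 + 1 + 2 = 19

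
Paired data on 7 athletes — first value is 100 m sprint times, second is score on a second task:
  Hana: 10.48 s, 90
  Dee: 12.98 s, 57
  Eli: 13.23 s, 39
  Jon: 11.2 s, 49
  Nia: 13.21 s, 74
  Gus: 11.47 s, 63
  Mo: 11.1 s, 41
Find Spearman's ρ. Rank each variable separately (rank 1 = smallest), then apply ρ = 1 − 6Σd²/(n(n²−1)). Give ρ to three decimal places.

-0.321

Ranks of variable 1: 1, 5, 7, 3, 6, 4, 2
Ranks of variable 2: 7, 4, 1, 3, 6, 5, 2
d = r₁ − r₂: -6, 1, 6, 0, 0, -1, 0
d²: 36, 1, 36, 0, 0, 1, 0; Σd² = 74
ρ = 1 − 6·74/(7·48) = 1 − 444/336 = -0.321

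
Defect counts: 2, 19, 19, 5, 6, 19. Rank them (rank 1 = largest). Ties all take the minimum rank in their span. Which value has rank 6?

Sorted (descending): 19, 19, 19, 6, 5, 2
The 3 values of 19 occupy positions 1–3 → each gets rank 1.
Rank 6 → value 2.

2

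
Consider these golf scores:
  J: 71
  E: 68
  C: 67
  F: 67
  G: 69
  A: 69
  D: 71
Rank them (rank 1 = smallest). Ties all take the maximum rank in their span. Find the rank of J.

Sorted (ascending): 67, 67, 68, 69, 69, 71, 71
The 2 values of 67 occupy positions 1–2 → each gets rank 2.
The 2 values of 69 occupy positions 4–5 → each gets rank 5.
The 2 values of 71 occupy positions 6–7 → each gets rank 7.
J has value 71 → rank 7.

7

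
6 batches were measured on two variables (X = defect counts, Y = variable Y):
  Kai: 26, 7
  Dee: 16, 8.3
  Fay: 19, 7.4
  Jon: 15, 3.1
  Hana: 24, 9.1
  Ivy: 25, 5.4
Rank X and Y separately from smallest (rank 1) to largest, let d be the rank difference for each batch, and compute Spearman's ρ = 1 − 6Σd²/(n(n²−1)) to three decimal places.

Ranks of variable 1: 6, 2, 3, 1, 4, 5
Ranks of variable 2: 3, 5, 4, 1, 6, 2
d = r₁ − r₂: 3, -3, -1, 0, -2, 3
d²: 9, 9, 1, 0, 4, 9; Σd² = 32
ρ = 1 − 6·32/(6·35) = 1 − 192/210 = 0.086

0.086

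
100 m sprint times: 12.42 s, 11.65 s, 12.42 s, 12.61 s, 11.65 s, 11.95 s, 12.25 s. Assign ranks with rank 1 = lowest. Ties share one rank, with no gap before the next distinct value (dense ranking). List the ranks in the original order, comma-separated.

Sorted (ascending): 11.65, 11.65, 11.95, 12.25, 12.42, 12.42, 12.61
The 2 values of 11.65 share dense rank 1.
The 2 values of 12.42 share dense rank 4.
Remaining distinct values take the next consecutive integers.

4, 1, 4, 5, 1, 2, 3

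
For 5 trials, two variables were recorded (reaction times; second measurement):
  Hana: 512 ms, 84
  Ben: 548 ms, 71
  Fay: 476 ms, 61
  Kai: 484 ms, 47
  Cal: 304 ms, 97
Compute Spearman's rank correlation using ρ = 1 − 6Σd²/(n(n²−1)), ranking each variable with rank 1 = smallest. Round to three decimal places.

-0.200

Ranks of variable 1: 4, 5, 2, 3, 1
Ranks of variable 2: 4, 3, 2, 1, 5
d = r₁ − r₂: 0, 2, 0, 2, -4
d²: 0, 4, 0, 4, 16; Σd² = 24
ρ = 1 − 6·24/(5·24) = 1 − 144/120 = -0.200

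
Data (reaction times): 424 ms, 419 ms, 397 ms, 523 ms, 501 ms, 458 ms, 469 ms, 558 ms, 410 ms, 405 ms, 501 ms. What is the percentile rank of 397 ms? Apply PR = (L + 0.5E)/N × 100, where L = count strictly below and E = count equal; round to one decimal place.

N = 11.
Strictly below 397: 0. Equal to 397: 1.
PR = (0 + 0.5·1)/11 × 100 = 4.5

4.5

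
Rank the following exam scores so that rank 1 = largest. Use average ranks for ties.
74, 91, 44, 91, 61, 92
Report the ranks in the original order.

4, 2.5, 6, 2.5, 5, 1

Sorted (descending): 92, 91, 91, 74, 61, 44
The 2 values of 91 occupy positions 2–3 → average rank (2+3)/2 = 2.5.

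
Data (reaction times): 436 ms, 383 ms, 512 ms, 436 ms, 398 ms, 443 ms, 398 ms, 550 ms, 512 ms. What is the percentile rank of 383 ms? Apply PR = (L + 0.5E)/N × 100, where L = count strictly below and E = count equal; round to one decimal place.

N = 9.
Strictly below 383: 0. Equal to 383: 1.
PR = (0 + 0.5·1)/9 × 100 = 5.6

5.6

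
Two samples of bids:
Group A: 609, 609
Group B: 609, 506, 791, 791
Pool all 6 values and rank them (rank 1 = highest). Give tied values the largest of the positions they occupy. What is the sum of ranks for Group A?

Sorted (descending): 791, 791, 609, 609, 609, 506
The 2 values of 791 occupy positions 1–2 → each gets rank 2.
The 3 values of 609 occupy positions 3–5 → each gets rank 5.
Group A values → pooled ranks: 609→5, 609→5
Rank sum = 5 + 5 = 10

10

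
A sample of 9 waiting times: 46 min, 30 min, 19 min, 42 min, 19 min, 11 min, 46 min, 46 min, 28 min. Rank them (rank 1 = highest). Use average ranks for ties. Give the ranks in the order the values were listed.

2, 5, 7.5, 4, 7.5, 9, 2, 2, 6

Sorted (descending): 46, 46, 46, 42, 30, 28, 19, 19, 11
The 3 values of 46 occupy positions 1–3 → average rank 2.
The 2 values of 19 occupy positions 7–8 → average rank (7+8)/2 = 7.5.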